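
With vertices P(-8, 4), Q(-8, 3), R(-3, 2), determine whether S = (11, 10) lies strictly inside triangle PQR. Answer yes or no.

Barycentric coordinates of S: (54/5, -68/5, 19/5).
The three coordinates are positive, negative, positive; a point is interior exactly when all three are positive.

no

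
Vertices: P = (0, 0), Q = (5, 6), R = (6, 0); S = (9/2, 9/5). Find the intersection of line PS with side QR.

Barycentric coordinates of S with respect to PQR: (1/5, 3/10, 1/2).
On side QR the P-coordinate is zero; dropping S's P-weight 1/5 and renormalizing the remaining 3/10 : 1/2 gives weights 3/8, 5/8 on Q, R.
T = (3/8)·(5, 6) + (5/8)·(6, 0) = (45/8, 9/4).

(45/8, 9/4)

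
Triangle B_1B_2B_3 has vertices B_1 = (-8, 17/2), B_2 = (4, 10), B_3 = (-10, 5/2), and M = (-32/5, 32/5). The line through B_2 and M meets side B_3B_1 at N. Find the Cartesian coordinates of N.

Barycentric coordinates of M with respect to B_1B_2B_3: (2/5, 1/5, 2/5).
On side B_3B_1 the B_2-coordinate is zero; dropping M's B_2-weight 1/5 and renormalizing the remaining 2/5 : 2/5 gives weights 1/2, 1/2 on B_3, B_1.
N = (1/2)·(-10, 5/2) + (1/2)·(-8, 17/2) = (-9, 11/2).

(-9, 11/2)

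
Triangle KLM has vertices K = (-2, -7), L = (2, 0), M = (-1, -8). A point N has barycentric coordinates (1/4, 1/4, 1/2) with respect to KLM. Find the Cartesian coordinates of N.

(-1/2, -23/4)

N = (1/4)·K + (1/4)·L + (1/2)·M.
x-coordinate: (1/4)·(-2) + (1/4)·2 + (1/2)·(-1) = -1/2.
y-coordinate: (1/4)·(-7) + (1/4)·0 + (1/2)·(-8) = -23/4.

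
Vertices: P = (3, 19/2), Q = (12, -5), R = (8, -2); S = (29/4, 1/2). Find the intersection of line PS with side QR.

Barycentric coordinates of S with respect to PQR: (1/4, 1/8, 5/8).
On side QR the P-coordinate is zero; dropping S's P-weight 1/4 and renormalizing the remaining 1/8 : 5/8 gives weights 1/6, 5/6 on Q, R.
T = (1/6)·(12, -5) + (5/6)·(8, -2) = (26/3, -5/2).

(26/3, -5/2)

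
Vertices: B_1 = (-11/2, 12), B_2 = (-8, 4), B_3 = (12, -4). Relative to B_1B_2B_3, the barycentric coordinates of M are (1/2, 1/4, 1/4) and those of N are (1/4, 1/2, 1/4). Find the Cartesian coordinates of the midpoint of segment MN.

(-33/16, 5)

Barycentric coordinates of the midpoint are the average: (3/8, 3/8, 1/4).
Converting: (3/8)·B_1 + (3/8)·B_2 + (1/4)·B_3 = (-33/16, 5).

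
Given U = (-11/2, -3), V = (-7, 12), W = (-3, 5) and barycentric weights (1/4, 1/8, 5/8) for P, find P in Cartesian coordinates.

(-33/8, 31/8)

P = (1/4)·U + (1/8)·V + (5/8)·W.
x-coordinate: (1/4)·(-11/2) + (1/8)·(-7) + (5/8)·(-3) = -33/8.
y-coordinate: (1/4)·(-3) + (1/8)·12 + (5/8)·5 = 31/8.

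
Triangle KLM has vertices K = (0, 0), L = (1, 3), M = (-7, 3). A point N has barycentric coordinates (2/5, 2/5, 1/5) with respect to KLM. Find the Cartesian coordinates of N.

(-1, 9/5)

N = (2/5)·K + (2/5)·L + (1/5)·M.
x-coordinate: (2/5)·0 + (2/5)·1 + (1/5)·(-7) = -1.
y-coordinate: (2/5)·0 + (2/5)·3 + (1/5)·3 = 9/5.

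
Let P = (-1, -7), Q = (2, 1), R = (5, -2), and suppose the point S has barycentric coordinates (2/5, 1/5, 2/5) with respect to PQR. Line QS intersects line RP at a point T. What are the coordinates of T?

Line QS meets RP where the Q-coordinate vanishes; zeroing S's Q-weight and renormalizing leaves R, P-weights 2/5 : 2/5 → (1/2, 1/2).
So T = (1/2)·R + (1/2)·P = (2, -9/2).

(2, -9/2)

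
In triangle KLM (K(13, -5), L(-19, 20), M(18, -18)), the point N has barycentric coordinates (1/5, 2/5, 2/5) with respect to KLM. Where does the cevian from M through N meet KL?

Line MN meets KL where the M-coordinate vanishes; zeroing N's M-weight and renormalizing leaves K, L-weights 1/5 : 2/5 → (1/3, 2/3).
So J = (1/3)·K + (2/3)·L = (-25/3, 35/3).

(-25/3, 35/3)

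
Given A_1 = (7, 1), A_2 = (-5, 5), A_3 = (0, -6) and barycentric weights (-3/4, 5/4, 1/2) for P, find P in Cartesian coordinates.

(-23/2, 5/2)

P = (-3/4)·A_1 + (5/4)·A_2 + (1/2)·A_3.
x-coordinate: (-3/4)·7 + (5/4)·(-5) + (1/2)·0 = -23/2.
y-coordinate: (-3/4)·1 + (5/4)·5 + (1/2)·(-6) = 5/2.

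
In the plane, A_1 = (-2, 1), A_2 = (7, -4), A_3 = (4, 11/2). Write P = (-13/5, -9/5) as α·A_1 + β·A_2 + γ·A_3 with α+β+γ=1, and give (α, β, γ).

Signed area of the reference triangle: [A_1A_2A_3] = ½·((-2)·(-4−(11/2)) + 7·(11/2−1) + 4·(1−(-4))) = ½·(19 + 63/2 + 20) = 141/4.
[PA_2A_3] = ½·((-13/5)·(-4−(11/2)) + 7·(11/2−(-9/5)) + 4·(-9/5−(-4))) = ½·(247/10 + 511/10 + 44/5) = 423/10, so the A_1-coordinate is (423/10)/(141/4) = 6/5.
[A_1PA_3] = ½·((-2)·(-9/5−(11/2)) + (-13/5)·(11/2−1) + 4·(1−(-9/5))) = ½·(73/5 − 117/10 + 56/5) = 141/20, so the A_2-coordinate is 1/5.
[A_1A_2P] = ½·((-2)·(-4−(-9/5)) + 7·(-9/5−1) + (-13/5)·(1−(-4))) = ½·(22/5 − 98/5 − 13) = -141/10, so the A_3-coordinate is -2/5.
Check: 6/5 + 1/5 − 2/5 = 1.

(6/5, 1/5, -2/5)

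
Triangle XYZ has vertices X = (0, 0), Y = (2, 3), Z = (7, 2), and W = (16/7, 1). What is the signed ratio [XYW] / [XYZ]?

[XYZ] = ½·(0·(3−2) + 2·(2−0) + 7·(0−3)) = ½·(0 + 4 − 21) = -17/2.
[XYW] = ½·(0·(3−1) + 2·(1−0) + (16/7)·(0−3)) = ½·(0 + 2 − 48/7) = -17/7, so the ratio is (-17/7)/(-17/2) = 2/7.

2/7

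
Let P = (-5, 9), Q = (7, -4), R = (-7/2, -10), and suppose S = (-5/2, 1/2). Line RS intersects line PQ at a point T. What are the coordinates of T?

(-2, 23/4)

Barycentric coordinates of S with respect to PQR: (1/2, 1/6, 1/3).
On side PQ the R-coordinate is zero; dropping S's R-weight 1/3 and renormalizing the remaining 1/2 : 1/6 gives weights 3/4, 1/4 on P, Q.
T = (3/4)·(-5, 9) + (1/4)·(7, -4) = (-2, 23/4).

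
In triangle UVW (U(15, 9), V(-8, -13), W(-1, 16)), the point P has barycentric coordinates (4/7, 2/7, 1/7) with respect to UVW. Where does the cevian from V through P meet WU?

Line VP meets WU where the V-coordinate vanishes; zeroing P's V-weight and renormalizing leaves W, U-weights 1/7 : 4/7 → (1/5, 4/5).
So Q = (1/5)·W + (4/5)·U = (59/5, 52/5).

(59/5, 52/5)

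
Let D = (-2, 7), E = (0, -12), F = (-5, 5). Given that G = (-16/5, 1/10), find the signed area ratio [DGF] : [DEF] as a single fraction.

[DEF] = ½·((-2)·(-12−5) + 0·(5−7) + (-5)·(7−(-12))) = ½·(34 + 0 − 95) = -61/2.
[DGF] = ½·((-2)·(1/10−5) + (-16/5)·(5−7) + (-5)·(7−(1/10))) = ½·(49/5 + 32/5 − 69/2) = -183/20, so the ratio is (-183/20)/(-61/2) = 3/10.

3/10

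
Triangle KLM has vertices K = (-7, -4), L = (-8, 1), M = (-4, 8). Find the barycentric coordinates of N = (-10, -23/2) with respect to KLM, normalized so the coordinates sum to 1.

(4/3, 1/2, -5/6)

Signed area of the reference triangle: [KLM] = ½·((-7)·(1−8) + (-8)·(8−(-4)) + (-4)·(-4−1)) = ½·(49 − 96 + 20) = -27/2.
[NLM] = ½·((-10)·(1−8) + (-8)·(8−(-23/2)) + (-4)·(-23/2−1)) = ½·(70 − 156 + 50) = -18, so the K-coordinate is (-18)/(-27/2) = 4/3.
[KNM] = ½·((-7)·(-23/2−8) + (-10)·(8−(-4)) + (-4)·(-4−(-23/2))) = ½·(273/2 − 120 − 30) = -27/4, so the L-coordinate is 1/2.
[KLN] = ½·((-7)·(1−(-23/2)) + (-8)·(-23/2−(-4)) + (-10)·(-4−1)) = ½·(-175/2 + 60 + 50) = 45/4, so the M-coordinate is -5/6.
Check: 4/3 + 1/2 − 5/6 = 1.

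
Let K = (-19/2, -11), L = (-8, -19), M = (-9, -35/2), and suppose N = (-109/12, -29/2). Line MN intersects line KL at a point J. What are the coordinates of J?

(-73/8, -13)

Barycentric coordinates of N with respect to KLM: (1/2, 1/6, 1/3).
On side KL the M-coordinate is zero; dropping N's M-weight 1/3 and renormalizing the remaining 1/2 : 1/6 gives weights 3/4, 1/4 on K, L.
J = (3/4)·(-19/2, -11) + (1/4)·(-8, -19) = (-73/8, -13).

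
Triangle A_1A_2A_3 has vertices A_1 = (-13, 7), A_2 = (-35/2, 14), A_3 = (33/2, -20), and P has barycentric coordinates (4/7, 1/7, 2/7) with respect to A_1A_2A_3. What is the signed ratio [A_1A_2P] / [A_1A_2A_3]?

The signed ratio [A_1A_2P]/[A_1A_2A_3] equals the barycentric coordinate of P at vertex A_3, which is 2/7.

2/7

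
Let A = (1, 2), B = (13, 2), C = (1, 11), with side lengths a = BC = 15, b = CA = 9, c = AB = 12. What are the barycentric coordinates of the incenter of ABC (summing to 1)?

The incenter has barycentric coordinates proportional to the opposite side lengths: (15 : 9 : 12).
Normalizing by 15+9+12 = 36 gives (5/12, 1/4, 1/3).

(5/12, 1/4, 1/3)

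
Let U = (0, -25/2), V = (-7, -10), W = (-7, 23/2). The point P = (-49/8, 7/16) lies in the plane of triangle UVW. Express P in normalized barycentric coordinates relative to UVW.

Signed area of the reference triangle: [UVW] = ½·(0·(-10−(23/2)) + (-7)·(23/2−(-25/2)) + (-7)·(-25/2−(-10))) = ½·(0 − 168 + 35/2) = -301/4.
[PVW] = ½·((-49/8)·(-10−(23/2)) + (-7)·(23/2−(7/16)) + (-7)·(7/16−(-10))) = ½·(2107/16 − 1239/16 − 1169/16) = -301/32, so the U-coordinate is (-301/32)/(-301/4) = 1/8.
[UPW] = ½·(0·(7/16−(23/2)) + (-49/8)·(23/2−(-25/2)) + (-7)·(-25/2−(7/16))) = ½·(0 − 147 + 1449/16) = -903/32, so the V-coordinate is 3/8.
[UVP] = ½·(0·(-10−(7/16)) + (-7)·(7/16−(-25/2)) + (-49/8)·(-25/2−(-10))) = ½·(0 − 1449/16 + 245/16) = -301/8, so the W-coordinate is 1/2.
Check: 1/8 + 3/8 + 1/2 = 1.

(1/8, 3/8, 1/2)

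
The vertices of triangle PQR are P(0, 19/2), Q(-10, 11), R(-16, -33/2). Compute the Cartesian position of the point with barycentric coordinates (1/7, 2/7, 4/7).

(-12, -69/14)

S = (1/7)·P + (2/7)·Q + (4/7)·R.
x-coordinate: (1/7)·0 + (2/7)·(-10) + (4/7)·(-16) = -12.
y-coordinate: (1/7)·(19/2) + (2/7)·11 + (4/7)·(-33/2) = -69/14.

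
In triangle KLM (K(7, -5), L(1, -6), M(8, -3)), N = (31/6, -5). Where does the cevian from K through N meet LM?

Barycentric coordinates of N with respect to KLM: (1/2, 1/3, 1/6).
On side LM the K-coordinate is zero; dropping N's K-weight 1/2 and renormalizing the remaining 1/3 : 1/6 gives weights 2/3, 1/3 on L, M.
J = (2/3)·(1, -6) + (1/3)·(8, -3) = (10/3, -5).

(10/3, -5)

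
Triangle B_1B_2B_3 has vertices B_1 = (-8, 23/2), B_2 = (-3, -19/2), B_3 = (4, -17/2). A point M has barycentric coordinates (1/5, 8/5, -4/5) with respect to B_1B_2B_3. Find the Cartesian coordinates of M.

(-48/5, -61/10)

M = (1/5)·B_1 + (8/5)·B_2 + (-4/5)·B_3.
x-coordinate: (1/5)·(-8) + (8/5)·(-3) + (-4/5)·4 = -48/5.
y-coordinate: (1/5)·(23/2) + (8/5)·(-19/2) + (-4/5)·(-17/2) = -61/10.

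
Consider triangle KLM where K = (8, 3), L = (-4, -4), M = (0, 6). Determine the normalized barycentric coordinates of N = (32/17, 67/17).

Signed area of the reference triangle: [KLM] = ½·(8·(-4−6) + (-4)·(6−3) + 0·(3−(-4))) = ½·(-80 − 12 + 0) = -46.
[NLM] = ½·((32/17)·(-4−6) + (-4)·(6−(67/17)) + 0·(67/17−(-4))) = ½·(-320/17 − 140/17 + 0) = -230/17, so the K-coordinate is (-230/17)/(-46) = 5/17.
[KNM] = ½·(8·(67/17−6) + (32/17)·(6−3) + 0·(3−(67/17))) = ½·(-280/17 + 96/17 + 0) = -92/17, so the L-coordinate is 2/17.
[KLN] = ½·(8·(-4−(67/17)) + (-4)·(67/17−3) + (32/17)·(3−(-4))) = ½·(-1080/17 − 64/17 + 224/17) = -460/17, so the M-coordinate is 10/17.

(5/17, 2/17, 10/17)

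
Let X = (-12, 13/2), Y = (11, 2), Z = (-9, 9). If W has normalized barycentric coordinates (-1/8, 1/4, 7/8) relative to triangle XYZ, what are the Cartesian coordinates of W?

(-29/8, 121/16)

W = (-1/8)·X + (1/4)·Y + (7/8)·Z.
x-coordinate: (-1/8)·(-12) + (1/4)·11 + (7/8)·(-9) = -29/8.
y-coordinate: (-1/8)·(13/2) + (1/4)·2 + (7/8)·9 = 121/16.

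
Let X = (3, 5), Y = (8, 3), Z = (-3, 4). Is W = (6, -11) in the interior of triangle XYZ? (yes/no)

no

Barycentric coordinates of W: (-156/17, 99/17, 74/17).
The three coordinates are negative, positive, positive; a point is interior exactly when all three are positive.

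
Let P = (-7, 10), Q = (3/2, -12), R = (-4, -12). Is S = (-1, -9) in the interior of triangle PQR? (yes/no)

yes

Barycentric coordinates of S: (3/22, 75/121, 59/242).
The three coordinates are positive, positive, positive; a point is interior exactly when all three are positive.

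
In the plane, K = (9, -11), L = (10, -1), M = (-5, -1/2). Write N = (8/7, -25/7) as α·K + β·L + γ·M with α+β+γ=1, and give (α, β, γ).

Signed area of the reference triangle: [KLM] = ½·(9·(-1−(-1/2)) + 10·(-1/2−(-11)) + (-5)·(-11−(-1))) = ½·(-9/2 + 105 + 50) = 301/4.
[NLM] = ½·((8/7)·(-1−(-1/2)) + 10·(-1/2−(-25/7)) + (-5)·(-25/7−(-1))) = ½·(-4/7 + 215/7 + 90/7) = 43/2, so the K-coordinate is (43/2)/(301/4) = 2/7.
[KNM] = ½·(9·(-25/7−(-1/2)) + (8/7)·(-1/2−(-11)) + (-5)·(-11−(-25/7))) = ½·(-387/14 + 12 + 260/7) = 43/4, so the L-coordinate is 1/7.
[KLN] = ½·(9·(-1−(-25/7)) + 10·(-25/7−(-11)) + (8/7)·(-11−(-1))) = ½·(162/7 + 520/7 − 80/7) = 43, so the M-coordinate is 4/7.

(2/7, 1/7, 4/7)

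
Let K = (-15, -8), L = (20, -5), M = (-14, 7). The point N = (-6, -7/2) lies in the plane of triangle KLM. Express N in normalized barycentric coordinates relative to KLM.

(1/2, 1/4, 1/4)

Signed area of the reference triangle: [KLM] = ½·((-15)·(-5−7) + 20·(7−(-8)) + (-14)·(-8−(-5))) = ½·(180 + 300 + 42) = 261.
[NLM] = ½·((-6)·(-5−7) + 20·(7−(-7/2)) + (-14)·(-7/2−(-5))) = ½·(72 + 210 − 21) = 261/2, so the K-coordinate is (261/2)/261 = 1/2.
[KNM] = ½·((-15)·(-7/2−7) + (-6)·(7−(-8)) + (-14)·(-8−(-7/2))) = ½·(315/2 − 90 + 63) = 261/4, so the L-coordinate is 1/4.
[KLN] = ½·((-15)·(-5−(-7/2)) + 20·(-7/2−(-8)) + (-6)·(-8−(-5))) = ½·(45/2 + 90 + 18) = 261/4, so the M-coordinate is 1/4.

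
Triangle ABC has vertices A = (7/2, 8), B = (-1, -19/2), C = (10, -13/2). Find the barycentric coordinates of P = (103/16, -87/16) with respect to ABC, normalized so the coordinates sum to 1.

(1/8, 1/4, 5/8)

Signed area of the reference triangle: [ABC] = ½·((7/2)·(-19/2−(-13/2)) + (-1)·(-13/2−8) + 10·(8−(-19/2))) = ½·(-21/2 + 29/2 + 175) = 179/2.
[PBC] = ½·((103/16)·(-19/2−(-13/2)) + (-1)·(-13/2−(-87/16)) + 10·(-87/16−(-19/2))) = ½·(-309/16 + 17/16 + 325/8) = 179/16, so the A-coordinate is (179/16)/(179/2) = 1/8.
[APC] = ½·((7/2)·(-87/16−(-13/2)) + (103/16)·(-13/2−8) + 10·(8−(-87/16))) = ½·(119/32 − 2987/32 + 1075/8) = 179/8, so the B-coordinate is 1/4.
[ABP] = ½·((7/2)·(-19/2−(-87/16)) + (-1)·(-87/16−8) + (103/16)·(8−(-19/2))) = ½·(-455/32 + 215/16 + 3605/32) = 895/16, so the C-coordinate is 5/8.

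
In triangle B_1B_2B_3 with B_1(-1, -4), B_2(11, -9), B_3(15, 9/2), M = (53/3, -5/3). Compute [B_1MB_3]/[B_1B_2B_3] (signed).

2/3

[B_1B_2B_3] = ½·((-1)·(-9−(9/2)) + 11·(9/2−(-4)) + 15·(-4−(-9))) = ½·(27/2 + 187/2 + 75) = 91.
[B_1MB_3] = ½·((-1)·(-5/3−(9/2)) + (53/3)·(9/2−(-4)) + 15·(-4−(-5/3))) = ½·(37/6 + 901/6 − 35) = 182/3, so the ratio is (182/3)/91 = 2/3.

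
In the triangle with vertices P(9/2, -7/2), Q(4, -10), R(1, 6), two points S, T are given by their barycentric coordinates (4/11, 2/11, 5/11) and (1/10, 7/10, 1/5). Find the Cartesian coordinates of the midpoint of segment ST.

Barycentric coordinates of the midpoint are the average: (51/220, 97/220, 18/55).
Converting: (51/220)·P + (97/220)·Q + (18/55)·R = (1379/440, -1433/440).

(1379/440, -1433/440)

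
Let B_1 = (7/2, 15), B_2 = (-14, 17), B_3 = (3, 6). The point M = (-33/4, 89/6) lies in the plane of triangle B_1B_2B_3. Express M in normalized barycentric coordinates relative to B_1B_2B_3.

(1/6, 2/3, 1/6)

Signed area of the reference triangle: [B_1B_2B_3] = ½·((7/2)·(17−6) + (-14)·(6−15) + 3·(15−17)) = ½·(77/2 + 126 − 6) = 317/4.
[MB_2B_3] = ½·((-33/4)·(17−6) + (-14)·(6−(89/6)) + 3·(89/6−17)) = ½·(-363/4 + 371/3 − 13/2) = 317/24, so the B_1-coordinate is (317/24)/(317/4) = 1/6.
[B_1MB_3] = ½·((7/2)·(89/6−6) + (-33/4)·(6−15) + 3·(15−(89/6))) = ½·(371/12 + 297/4 + 1/2) = 317/6, so the B_2-coordinate is 2/3.
[B_1B_2M] = ½·((7/2)·(17−(89/6)) + (-14)·(89/6−15) + (-33/4)·(15−17)) = ½·(91/12 + 7/3 + 33/2) = 317/24, so the B_3-coordinate is 1/6.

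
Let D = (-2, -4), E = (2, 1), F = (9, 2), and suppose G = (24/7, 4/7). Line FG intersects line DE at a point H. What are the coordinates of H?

Barycentric coordinates of G with respect to DEF: (1/7, 4/7, 2/7).
On side DE the F-coordinate is zero; dropping G's F-weight 2/7 and renormalizing the remaining 1/7 : 4/7 gives weights 1/5, 4/5 on D, E.
H = (1/5)·(-2, -4) + (4/5)·(2, 1) = (6/5, 0).

(6/5, 0)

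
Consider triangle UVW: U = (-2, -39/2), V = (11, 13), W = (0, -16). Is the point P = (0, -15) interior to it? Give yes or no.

Barycentric coordinates of P: (22/39, 4/39, 1/3).
The three coordinates are positive, positive, positive; a point is interior exactly when all three are positive.

yes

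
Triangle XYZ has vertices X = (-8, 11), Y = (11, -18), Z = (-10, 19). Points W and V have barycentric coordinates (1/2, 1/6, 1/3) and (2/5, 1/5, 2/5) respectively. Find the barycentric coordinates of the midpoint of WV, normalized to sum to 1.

(9/20, 11/60, 11/30)

Since both coordinate triples sum to 1, the midpoint's barycentrics are the componentwise average.
(1/2+2/5)/2 = 9/20; similarly 11/60 and 11/30.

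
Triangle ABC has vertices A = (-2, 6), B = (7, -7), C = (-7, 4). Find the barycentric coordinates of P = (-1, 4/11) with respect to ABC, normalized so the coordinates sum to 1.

(2/11, 4/11, 5/11)

Signed area of the reference triangle: [ABC] = ½·((-2)·(-7−4) + 7·(4−6) + (-7)·(6−(-7))) = ½·(22 − 14 − 91) = -83/2.
[PBC] = ½·((-1)·(-7−4) + 7·(4−(4/11)) + (-7)·(4/11−(-7))) = ½·(11 + 280/11 − 567/11) = -83/11, so the A-coordinate is (-83/11)/(-83/2) = 2/11.
[APC] = ½·((-2)·(4/11−4) + (-1)·(4−6) + (-7)·(6−(4/11))) = ½·(80/11 + 2 − 434/11) = -166/11, so the B-coordinate is 4/11.
[ABP] = ½·((-2)·(-7−(4/11)) + 7·(4/11−6) + (-1)·(6−(-7))) = ½·(162/11 − 434/11 − 13) = -415/22, so the C-coordinate is 5/11.
Check: 2/11 + 4/11 + 5/11 = 1.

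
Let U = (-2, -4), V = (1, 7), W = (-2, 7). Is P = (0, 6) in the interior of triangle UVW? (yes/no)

Barycentric coordinates of P: (1/11, 2/3, 8/33).
The three coordinates are positive, positive, positive; a point is interior exactly when all three are positive.

yes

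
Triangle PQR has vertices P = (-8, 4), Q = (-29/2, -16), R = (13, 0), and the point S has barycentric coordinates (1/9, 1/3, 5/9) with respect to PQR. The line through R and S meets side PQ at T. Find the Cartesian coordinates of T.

(-103/8, -11)

Line RS meets PQ where the R-coordinate vanishes; zeroing S's R-weight and renormalizing leaves P, Q-weights 1/9 : 1/3 → (1/4, 3/4).
So T = (1/4)·P + (3/4)·Q = (-103/8, -11).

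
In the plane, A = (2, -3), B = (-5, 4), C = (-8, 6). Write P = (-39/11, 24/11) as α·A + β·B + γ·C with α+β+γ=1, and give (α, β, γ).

(4/11, 3/11, 4/11)

Signed area of the reference triangle: [ABC] = ½·(2·(4−6) + (-5)·(6−(-3)) + (-8)·(-3−4)) = ½·(-4 − 45 + 56) = 7/2.
[PBC] = ½·((-39/11)·(4−6) + (-5)·(6−(24/11)) + (-8)·(24/11−4)) = ½·(78/11 − 210/11 + 160/11) = 14/11, so the A-coordinate is (14/11)/(7/2) = 4/11.
[APC] = ½·(2·(24/11−6) + (-39/11)·(6−(-3)) + (-8)·(-3−(24/11))) = ½·(-84/11 − 351/11 + 456/11) = 21/22, so the B-coordinate is 3/11.
[ABP] = ½·(2·(4−(24/11)) + (-5)·(24/11−(-3)) + (-39/11)·(-3−4)) = ½·(40/11 − 285/11 + 273/11) = 14/11, so the C-coordinate is 4/11.
Check: 4/11 + 3/11 + 4/11 = 1.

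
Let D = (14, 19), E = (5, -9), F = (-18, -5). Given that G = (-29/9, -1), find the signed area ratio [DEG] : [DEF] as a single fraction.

4/9

[DEF] = ½·(14·(-9−(-5)) + 5·(-5−19) + (-18)·(19−(-9))) = ½·(-56 − 120 − 504) = -340.
[DEG] = ½·(14·(-9−(-1)) + 5·(-1−19) + (-29/9)·(19−(-9))) = ½·(-112 − 100 − 812/9) = -1360/9, so the ratio is (-1360/9)/(-340) = 4/9.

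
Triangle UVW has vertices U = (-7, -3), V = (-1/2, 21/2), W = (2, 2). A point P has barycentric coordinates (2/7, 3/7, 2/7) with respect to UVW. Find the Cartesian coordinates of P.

P = (2/7)·U + (3/7)·V + (2/7)·W.
x-coordinate: (2/7)·(-7) + (3/7)·(-1/2) + (2/7)·2 = -23/14.
y-coordinate: (2/7)·(-3) + (3/7)·(21/2) + (2/7)·2 = 59/14.

(-23/14, 59/14)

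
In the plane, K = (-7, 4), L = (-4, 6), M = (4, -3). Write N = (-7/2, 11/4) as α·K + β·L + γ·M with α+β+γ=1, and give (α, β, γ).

(1/2, 1/4, 1/4)

Signed area of the reference triangle: [KLM] = ½·((-7)·(6−(-3)) + (-4)·(-3−4) + 4·(4−6)) = ½·(-63 + 28 − 8) = -43/2.
[NLM] = ½·((-7/2)·(6−(-3)) + (-4)·(-3−(11/4)) + 4·(11/4−6)) = ½·(-63/2 + 23 − 13) = -43/4, so the K-coordinate is (-43/4)/(-43/2) = 1/2.
[KNM] = ½·((-7)·(11/4−(-3)) + (-7/2)·(-3−4) + 4·(4−(11/4))) = ½·(-161/4 + 49/2 + 5) = -43/8, so the L-coordinate is 1/4.
[KLN] = ½·((-7)·(6−(11/4)) + (-4)·(11/4−4) + (-7/2)·(4−6)) = ½·(-91/4 + 5 + 7) = -43/8, so the M-coordinate is 1/4.
Check: 1/2 + 1/4 + 1/4 = 1.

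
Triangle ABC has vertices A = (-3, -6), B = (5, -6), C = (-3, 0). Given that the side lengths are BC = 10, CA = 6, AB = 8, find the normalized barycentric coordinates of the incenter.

The incenter has barycentric coordinates proportional to the opposite side lengths: (10 : 6 : 8).
Normalizing by 10+6+8 = 24 gives (5/12, 1/4, 1/3).

(5/12, 1/4, 1/3)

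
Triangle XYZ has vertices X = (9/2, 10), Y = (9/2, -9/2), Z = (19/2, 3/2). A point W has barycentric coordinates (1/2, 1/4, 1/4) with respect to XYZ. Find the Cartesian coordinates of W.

(23/4, 17/4)

W = (1/2)·X + (1/4)·Y + (1/4)·Z.
x-coordinate: (1/2)·(9/2) + (1/4)·(9/2) + (1/4)·(19/2) = 23/4.
y-coordinate: (1/2)·10 + (1/4)·(-9/2) + (1/4)·(3/2) = 17/4.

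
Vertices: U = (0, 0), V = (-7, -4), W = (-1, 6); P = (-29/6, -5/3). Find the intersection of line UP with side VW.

Barycentric coordinates of P with respect to UVW: (1/6, 2/3, 1/6).
On side VW the U-coordinate is zero; dropping P's U-weight 1/6 and renormalizing the remaining 2/3 : 1/6 gives weights 4/5, 1/5 on V, W.
Q = (4/5)·(-7, -4) + (1/5)·(-1, 6) = (-29/5, -2).

(-29/5, -2)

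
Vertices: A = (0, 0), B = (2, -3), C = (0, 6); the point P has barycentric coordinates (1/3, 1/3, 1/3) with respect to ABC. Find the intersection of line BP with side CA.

(0, 3)

Line BP meets CA where the B-coordinate vanishes; zeroing P's B-weight and renormalizing leaves C, A-weights 1/3 : 1/3 → (1/2, 1/2).
So Q = (1/2)·C + (1/2)·A = (0, 3).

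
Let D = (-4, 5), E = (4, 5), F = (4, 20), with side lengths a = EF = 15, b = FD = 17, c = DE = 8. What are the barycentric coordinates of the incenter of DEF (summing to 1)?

(3/8, 17/40, 1/5)

The incenter has barycentric coordinates proportional to the opposite side lengths: (15 : 17 : 8).
Normalizing by 15+17+8 = 40 gives (3/8, 17/40, 1/5).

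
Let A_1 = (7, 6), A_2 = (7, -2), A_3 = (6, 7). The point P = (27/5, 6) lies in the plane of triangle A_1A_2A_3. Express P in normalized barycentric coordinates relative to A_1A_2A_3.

Signed area of the reference triangle: [A_1A_2A_3] = ½·(7·(-2−7) + 7·(7−6) + 6·(6−(-2))) = ½·(-63 + 7 + 48) = -4.
[PA_2A_3] = ½·((27/5)·(-2−7) + 7·(7−6) + 6·(6−(-2))) = ½·(-243/5 + 7 + 48) = 16/5, so the A_1-coordinate is (16/5)/(-4) = -4/5.
[A_1PA_3] = ½·(7·(6−7) + (27/5)·(7−6) + 6·(6−6)) = ½·(-7 + 27/5 + 0) = -4/5, so the A_2-coordinate is 1/5.
[A_1A_2P] = ½·(7·(-2−6) + 7·(6−6) + (27/5)·(6−(-2))) = ½·(-56 + 0 + 216/5) = -32/5, so the A_3-coordinate is 8/5.

(-4/5, 1/5, 8/5)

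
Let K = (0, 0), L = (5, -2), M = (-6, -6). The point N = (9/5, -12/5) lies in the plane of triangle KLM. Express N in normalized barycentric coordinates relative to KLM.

(1/5, 3/5, 1/5)

Signed area of the reference triangle: [KLM] = ½·(0·(-2−(-6)) + 5·(-6−0) + (-6)·(0−(-2))) = ½·(0 − 30 − 12) = -21.
[NLM] = ½·((9/5)·(-2−(-6)) + 5·(-6−(-12/5)) + (-6)·(-12/5−(-2))) = ½·(36/5 − 18 + 12/5) = -21/5, so the K-coordinate is (-21/5)/(-21) = 1/5.
[KNM] = ½·(0·(-12/5−(-6)) + (9/5)·(-6−0) + (-6)·(0−(-12/5))) = ½·(0 − 54/5 − 72/5) = -63/5, so the L-coordinate is 3/5.
[KLN] = ½·(0·(-2−(-12/5)) + 5·(-12/5−0) + (9/5)·(0−(-2))) = ½·(0 − 12 + 18/5) = -21/5, so the M-coordinate is 1/5.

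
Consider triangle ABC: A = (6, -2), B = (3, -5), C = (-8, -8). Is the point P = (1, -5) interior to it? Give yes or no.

yes

Barycentric coordinates of P: (1/4, 1/2, 1/4).
The three coordinates are positive, positive, positive; a point is interior exactly when all three are positive.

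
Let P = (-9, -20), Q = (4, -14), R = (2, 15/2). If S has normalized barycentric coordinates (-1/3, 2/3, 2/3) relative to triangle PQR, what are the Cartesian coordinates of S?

(7, 7/3)

S = (-1/3)·P + (2/3)·Q + (2/3)·R.
x-coordinate: (-1/3)·(-9) + (2/3)·4 + (2/3)·2 = 7.
y-coordinate: (-1/3)·(-20) + (2/3)·(-14) + (2/3)·(15/2) = 7/3.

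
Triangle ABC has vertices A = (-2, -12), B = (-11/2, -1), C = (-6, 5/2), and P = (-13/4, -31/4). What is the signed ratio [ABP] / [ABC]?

[ABC] = ½·((-2)·(-1−(5/2)) + (-11/2)·(5/2−(-12)) + (-6)·(-12−(-1))) = ½·(7 − 319/4 + 66) = -27/8.
[ABP] = ½·((-2)·(-1−(-31/4)) + (-11/2)·(-31/4−(-12)) + (-13/4)·(-12−(-1))) = ½·(-27/2 − 187/8 + 143/4) = -9/16, so the ratio is (-9/16)/(-27/8) = 1/6.

1/6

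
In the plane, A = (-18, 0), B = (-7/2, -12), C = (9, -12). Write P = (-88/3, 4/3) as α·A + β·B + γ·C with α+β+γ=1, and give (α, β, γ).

Signed area of the reference triangle: [ABC] = ½·((-18)·(-12−(-12)) + (-7/2)·(-12−0) + 9·(0−(-12))) = ½·(0 + 42 + 108) = 75.
[PBC] = ½·((-88/3)·(-12−(-12)) + (-7/2)·(-12−(4/3)) + 9·(4/3−(-12))) = ½·(0 + 140/3 + 120) = 250/3, so the A-coordinate is (250/3)/75 = 10/9.
[APC] = ½·((-18)·(4/3−(-12)) + (-88/3)·(-12−0) + 9·(0−(4/3))) = ½·(-240 + 352 − 12) = 50, so the B-coordinate is 2/3.
[ABP] = ½·((-18)·(-12−(4/3)) + (-7/2)·(4/3−0) + (-88/3)·(0−(-12))) = ½·(240 − 14/3 − 352) = -175/3, so the C-coordinate is -7/9.

(10/9, 2/3, -7/9)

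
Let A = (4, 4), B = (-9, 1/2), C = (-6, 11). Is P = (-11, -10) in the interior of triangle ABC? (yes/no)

no

Barycentric coordinates of P: (1/12, 35/18, -37/36).
The three coordinates are positive, positive, negative; a point is interior exactly when all three are positive.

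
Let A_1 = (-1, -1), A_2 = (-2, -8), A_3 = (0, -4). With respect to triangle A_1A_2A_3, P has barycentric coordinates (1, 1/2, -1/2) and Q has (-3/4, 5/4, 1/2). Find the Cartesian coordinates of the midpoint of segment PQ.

Barycentric coordinates of the midpoint are the average: (1/8, 7/8, 0).
Converting: (1/8)·A_1 + (7/8)·A_2 + 0·A_3 = (-15/8, -57/8).

(-15/8, -57/8)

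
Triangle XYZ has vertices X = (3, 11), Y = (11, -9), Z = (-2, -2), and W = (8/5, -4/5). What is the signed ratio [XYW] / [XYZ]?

[XYZ] = ½·(3·(-9−(-2)) + 11·(-2−11) + (-2)·(11−(-9))) = ½·(-21 − 143 − 40) = -102.
[XYW] = ½·(3·(-9−(-4/5)) + 11·(-4/5−11) + (8/5)·(11−(-9))) = ½·(-123/5 − 649/5 + 32) = -306/5, so the ratio is (-306/5)/(-102) = 3/5.

3/5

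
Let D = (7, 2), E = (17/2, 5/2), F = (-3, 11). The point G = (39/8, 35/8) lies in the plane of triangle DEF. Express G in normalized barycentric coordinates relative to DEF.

Signed area of the reference triangle: [DEF] = ½·(7·(5/2−11) + (17/2)·(11−2) + (-3)·(2−(5/2))) = ½·(-119/2 + 153/2 + 3/2) = 37/4.
[GEF] = ½·((39/8)·(5/2−11) + (17/2)·(11−(35/8)) + (-3)·(35/8−(5/2))) = ½·(-663/16 + 901/16 − 45/8) = 37/8, so the D-coordinate is (37/8)/(37/4) = 1/2.
[DGF] = ½·(7·(35/8−11) + (39/8)·(11−2) + (-3)·(2−(35/8))) = ½·(-371/8 + 351/8 + 57/8) = 37/16, so the E-coordinate is 1/4.
[DEG] = ½·(7·(5/2−(35/8)) + (17/2)·(35/8−2) + (39/8)·(2−(5/2))) = ½·(-105/8 + 323/16 − 39/16) = 37/16, so the F-coordinate is 1/4.

(1/2, 1/4, 1/4)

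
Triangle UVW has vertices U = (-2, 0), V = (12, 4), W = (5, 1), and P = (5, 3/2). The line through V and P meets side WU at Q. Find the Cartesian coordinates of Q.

Barycentric coordinates of P with respect to UVW: (1/4, 1/4, 1/2).
On side WU the V-coordinate is zero; dropping P's V-weight 1/4 and renormalizing the remaining 1/2 : 1/4 gives weights 2/3, 1/3 on W, U.
Q = (2/3)·(5, 1) + (1/3)·(-2, 0) = (8/3, 2/3).

(8/3, 2/3)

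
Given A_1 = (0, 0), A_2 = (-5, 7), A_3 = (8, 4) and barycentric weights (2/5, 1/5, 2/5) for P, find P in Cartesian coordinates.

P = (2/5)·A_1 + (1/5)·A_2 + (2/5)·A_3.
x-coordinate: (2/5)·0 + (1/5)·(-5) + (2/5)·8 = 11/5.
y-coordinate: (2/5)·0 + (1/5)·7 + (2/5)·4 = 3.

(11/5, 3)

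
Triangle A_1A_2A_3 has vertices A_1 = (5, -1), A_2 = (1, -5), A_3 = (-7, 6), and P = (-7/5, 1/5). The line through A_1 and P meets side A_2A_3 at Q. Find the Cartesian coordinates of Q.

Barycentric coordinates of P with respect to A_1A_2A_3: (1/5, 2/5, 2/5).
On side A_2A_3 the A_1-coordinate is zero; dropping P's A_1-weight 1/5 and renormalizing the remaining 2/5 : 2/5 gives weights 1/2, 1/2 on A_2, A_3.
Q = (1/2)·(1, -5) + (1/2)·(-7, 6) = (-3, 1/2).

(-3, 1/2)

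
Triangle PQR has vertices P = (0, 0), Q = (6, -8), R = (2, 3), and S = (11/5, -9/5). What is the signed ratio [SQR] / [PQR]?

1/2

[PQR] = ½·(0·(-8−3) + 6·(3−0) + 2·(0−(-8))) = ½·(0 + 18 + 16) = 17.
[SQR] = ½·((11/5)·(-8−3) + 6·(3−(-9/5)) + 2·(-9/5−(-8))) = ½·(-121/5 + 144/5 + 62/5) = 17/2, so the ratio is (17/2)/17 = 1/2.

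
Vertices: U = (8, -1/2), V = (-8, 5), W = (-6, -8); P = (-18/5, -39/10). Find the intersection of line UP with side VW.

(-13/2, -19/4)

Barycentric coordinates of P with respect to UVW: (1/5, 1/5, 3/5).
On side VW the U-coordinate is zero; dropping P's U-weight 1/5 and renormalizing the remaining 1/5 : 3/5 gives weights 1/4, 3/4 on V, W.
Q = (1/4)·(-8, 5) + (3/4)·(-6, -8) = (-13/2, -19/4).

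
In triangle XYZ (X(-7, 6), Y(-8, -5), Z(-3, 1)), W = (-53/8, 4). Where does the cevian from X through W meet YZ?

(-11/2, -2)

Barycentric coordinates of W with respect to XYZ: (3/4, 1/8, 1/8).
On side YZ the X-coordinate is zero; dropping W's X-weight 3/4 and renormalizing the remaining 1/8 : 1/8 gives weights 1/2, 1/2 on Y, Z.
V = (1/2)·(-8, -5) + (1/2)·(-3, 1) = (-11/2, -2).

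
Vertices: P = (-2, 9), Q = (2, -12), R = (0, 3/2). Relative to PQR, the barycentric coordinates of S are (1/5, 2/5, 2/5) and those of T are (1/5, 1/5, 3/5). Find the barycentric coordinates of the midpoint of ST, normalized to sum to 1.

Since both coordinate triples sum to 1, the midpoint's barycentrics are the componentwise average.
(1/5+1/5)/2 = 1/5; similarly 3/10 and 1/2.

(1/5, 3/10, 1/2)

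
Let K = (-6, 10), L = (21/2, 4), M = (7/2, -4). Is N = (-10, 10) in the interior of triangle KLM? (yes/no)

no

Barycentric coordinates of N: (103/87, -28/87, 4/29).
The three coordinates are positive, negative, positive; a point is interior exactly when all three are positive.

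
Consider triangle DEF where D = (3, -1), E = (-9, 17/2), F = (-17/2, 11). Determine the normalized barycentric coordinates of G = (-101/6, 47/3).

Signed area of the reference triangle: [DEF] = ½·(3·(17/2−11) + (-9)·(11−(-1)) + (-17/2)·(-1−(17/2))) = ½·(-15/2 − 108 + 323/4) = -139/8.
[GEF] = ½·((-101/6)·(17/2−11) + (-9)·(11−(47/3)) + (-17/2)·(47/3−(17/2))) = ½·(505/12 + 42 − 731/12) = 139/12, so the D-coordinate is (139/12)/(-139/8) = -2/3.
[DGF] = ½·(3·(47/3−11) + (-101/6)·(11−(-1)) + (-17/2)·(-1−(47/3))) = ½·(14 − 202 + 425/3) = -139/6, so the E-coordinate is 4/3.
[DEG] = ½·(3·(17/2−(47/3)) + (-9)·(47/3−(-1)) + (-101/6)·(-1−(17/2))) = ½·(-43/2 − 150 + 1919/12) = -139/24, so the F-coordinate is 1/3.

(-2/3, 4/3, 1/3)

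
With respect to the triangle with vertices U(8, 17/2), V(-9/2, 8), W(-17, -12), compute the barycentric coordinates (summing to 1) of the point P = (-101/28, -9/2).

Signed area of the reference triangle: [UVW] = ½·(8·(8−(-12)) + (-9/2)·(-12−(17/2)) + (-17)·(17/2−8)) = ½·(160 + 369/4 − 17/2) = 975/8.
[PVW] = ½·((-101/28)·(8−(-12)) + (-9/2)·(-12−(-9/2)) + (-17)·(-9/2−8)) = ½·(-505/7 + 135/4 + 425/2) = 4875/56, so the U-coordinate is (4875/56)/(975/8) = 5/7.
[UPW] = ½·(8·(-9/2−(-12)) + (-101/28)·(-12−(17/2)) + (-17)·(17/2−(-9/2))) = ½·(60 + 4141/56 − 221) = -4875/112, so the V-coordinate is -5/14.
[UVP] = ½·(8·(8−(-9/2)) + (-9/2)·(-9/2−(17/2)) + (-101/28)·(17/2−8)) = ½·(100 + 117/2 − 101/56) = 8775/112, so the W-coordinate is 9/14.

(5/7, -5/14, 9/14)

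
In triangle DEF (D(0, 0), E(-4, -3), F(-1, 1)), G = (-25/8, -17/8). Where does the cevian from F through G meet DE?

(-24/7, -18/7)

Barycentric coordinates of G with respect to DEF: (1/8, 3/4, 1/8).
On side DE the F-coordinate is zero; dropping G's F-weight 1/8 and renormalizing the remaining 1/8 : 3/4 gives weights 1/7, 6/7 on D, E.
H = (1/7)·(0, 0) + (6/7)·(-4, -3) = (-24/7, -18/7).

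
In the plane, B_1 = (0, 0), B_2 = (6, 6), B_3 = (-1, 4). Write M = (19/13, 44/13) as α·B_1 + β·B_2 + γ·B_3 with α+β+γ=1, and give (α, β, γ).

Signed area of the reference triangle: [B_1B_2B_3] = ½·(0·(6−4) + 6·(4−0) + (-1)·(0−6)) = ½·(0 + 24 + 6) = 15.
[MB_2B_3] = ½·((19/13)·(6−4) + 6·(4−(44/13)) + (-1)·(44/13−6)) = ½·(38/13 + 48/13 + 34/13) = 60/13, so the B_1-coordinate is (60/13)/15 = 4/13.
[B_1MB_3] = ½·(0·(44/13−4) + (19/13)·(4−0) + (-1)·(0−(44/13))) = ½·(0 + 76/13 + 44/13) = 60/13, so the B_2-coordinate is 4/13.
[B_1B_2M] = ½·(0·(6−(44/13)) + 6·(44/13−0) + (19/13)·(0−6)) = ½·(0 + 264/13 − 114/13) = 75/13, so the B_3-coordinate is 5/13.

(4/13, 4/13, 5/13)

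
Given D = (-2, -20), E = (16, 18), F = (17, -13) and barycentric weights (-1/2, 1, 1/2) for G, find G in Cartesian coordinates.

G = (-1/2)·D + 1·E + (1/2)·F.
x-coordinate: (-1/2)·(-2) + 1·16 + (1/2)·17 = 51/2.
y-coordinate: (-1/2)·(-20) + 1·18 + (1/2)·(-13) = 43/2.

(51/2, 43/2)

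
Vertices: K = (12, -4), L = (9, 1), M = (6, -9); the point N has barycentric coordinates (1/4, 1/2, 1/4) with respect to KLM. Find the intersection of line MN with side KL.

(10, -2/3)

Line MN meets KL where the M-coordinate vanishes; zeroing N's M-weight and renormalizing leaves K, L-weights 1/4 : 1/2 → (1/3, 2/3).
So J = (1/3)·K + (2/3)·L = (10, -2/3).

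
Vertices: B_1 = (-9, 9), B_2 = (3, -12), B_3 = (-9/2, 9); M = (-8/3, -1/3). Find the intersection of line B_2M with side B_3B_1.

(-36/5, 9)

Barycentric coordinates of M with respect to B_1B_2B_3: (1/3, 4/9, 2/9).
On side B_3B_1 the B_2-coordinate is zero; dropping M's B_2-weight 4/9 and renormalizing the remaining 2/9 : 1/3 gives weights 2/5, 3/5 on B_3, B_1.
N = (2/5)·(-9/2, 9) + (3/5)·(-9, 9) = (-36/5, 9).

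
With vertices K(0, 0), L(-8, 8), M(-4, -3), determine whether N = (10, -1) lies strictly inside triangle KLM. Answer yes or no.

Barycentric coordinates of N: (81/28, -17/28, -9/7).
The three coordinates are positive, negative, negative; a point is interior exactly when all three are positive.

no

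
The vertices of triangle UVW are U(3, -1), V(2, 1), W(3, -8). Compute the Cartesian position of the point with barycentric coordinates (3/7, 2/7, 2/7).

P = (3/7)·U + (2/7)·V + (2/7)·W.
x-coordinate: (3/7)·3 + (2/7)·2 + (2/7)·3 = 19/7.
y-coordinate: (3/7)·(-1) + (2/7)·1 + (2/7)·(-8) = -17/7.

(19/7, -17/7)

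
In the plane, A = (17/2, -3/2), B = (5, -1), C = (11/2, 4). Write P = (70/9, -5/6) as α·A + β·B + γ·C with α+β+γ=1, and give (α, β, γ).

(7/9, 1/9, 1/9)

Signed area of the reference triangle: [ABC] = ½·((17/2)·(-1−4) + 5·(4−(-3/2)) + (11/2)·(-3/2−(-1))) = ½·(-85/2 + 55/2 − 11/4) = -71/8.
[PBC] = ½·((70/9)·(-1−4) + 5·(4−(-5/6)) + (11/2)·(-5/6−(-1))) = ½·(-350/9 + 145/6 + 11/12) = -497/72, so the A-coordinate is (-497/72)/(-71/8) = 7/9.
[APC] = ½·((17/2)·(-5/6−4) + (70/9)·(4−(-3/2)) + (11/2)·(-3/2−(-5/6))) = ½·(-493/12 + 385/9 − 11/3) = -71/72, so the B-coordinate is 1/9.
[ABP] = ½·((17/2)·(-1−(-5/6)) + 5·(-5/6−(-3/2)) + (70/9)·(-3/2−(-1))) = ½·(-17/12 + 10/3 − 35/9) = -71/72, so the C-coordinate is 1/9.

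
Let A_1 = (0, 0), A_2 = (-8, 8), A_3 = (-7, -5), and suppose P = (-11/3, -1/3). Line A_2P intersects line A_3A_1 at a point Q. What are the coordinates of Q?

Barycentric coordinates of P with respect to A_1A_2A_3: (1/2, 1/6, 1/3).
On side A_3A_1 the A_2-coordinate is zero; dropping P's A_2-weight 1/6 and renormalizing the remaining 1/3 : 1/2 gives weights 2/5, 3/5 on A_3, A_1.
Q = (2/5)·(-7, -5) + (3/5)·(0, 0) = (-14/5, -2).

(-14/5, -2)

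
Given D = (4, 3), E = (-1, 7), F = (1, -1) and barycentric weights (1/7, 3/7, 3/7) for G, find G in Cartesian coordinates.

(4/7, 3)

G = (1/7)·D + (3/7)·E + (3/7)·F.
x-coordinate: (1/7)·4 + (3/7)·(-1) + (3/7)·1 = 4/7.
y-coordinate: (1/7)·3 + (3/7)·7 + (3/7)·(-1) = 3.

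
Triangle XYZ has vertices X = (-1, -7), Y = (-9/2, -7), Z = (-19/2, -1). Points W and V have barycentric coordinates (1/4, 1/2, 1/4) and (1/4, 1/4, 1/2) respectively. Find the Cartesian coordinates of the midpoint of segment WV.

Barycentric coordinates of the midpoint are the average: (1/4, 3/8, 3/8).
Converting: (1/4)·X + (3/8)·Y + (3/8)·Z = (-11/2, -19/4).

(-11/2, -19/4)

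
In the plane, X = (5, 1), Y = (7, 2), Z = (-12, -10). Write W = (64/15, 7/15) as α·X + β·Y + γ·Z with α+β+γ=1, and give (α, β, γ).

(11/15, 1/5, 1/15)

Signed area of the reference triangle: [XYZ] = ½·(5·(2−(-10)) + 7·(-10−1) + (-12)·(1−2)) = ½·(60 − 77 + 12) = -5/2.
[WYZ] = ½·((64/15)·(2−(-10)) + 7·(-10−(7/15)) + (-12)·(7/15−2)) = ½·(256/5 − 1099/15 + 92/5) = -11/6, so the X-coordinate is (-11/6)/(-5/2) = 11/15.
[XWZ] = ½·(5·(7/15−(-10)) + (64/15)·(-10−1) + (-12)·(1−(7/15))) = ½·(157/3 − 704/15 − 32/5) = -1/2, so the Y-coordinate is 1/5.
[XYW] = ½·(5·(2−(7/15)) + 7·(7/15−1) + (64/15)·(1−2)) = ½·(23/3 − 56/15 − 64/15) = -1/6, so the Z-coordinate is 1/15.
Check: 11/15 + 1/5 + 1/15 = 1.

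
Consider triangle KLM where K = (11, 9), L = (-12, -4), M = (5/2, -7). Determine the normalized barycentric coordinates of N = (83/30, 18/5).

Signed area of the reference triangle: [KLM] = ½·(11·(-4−(-7)) + (-12)·(-7−9) + (5/2)·(9−(-4))) = ½·(33 + 192 + 65/2) = 515/4.
[NLM] = ½·((83/30)·(-4−(-7)) + (-12)·(-7−(18/5)) + (5/2)·(18/5−(-4))) = ½·(83/10 + 636/5 + 19) = 309/4, so the K-coordinate is (309/4)/(515/4) = 3/5.
[KNM] = ½·(11·(18/5−(-7)) + (83/30)·(-7−9) + (5/2)·(9−(18/5))) = ½·(583/5 − 664/15 + 27/2) = 515/12, so the L-coordinate is 1/3.
[KLN] = ½·(11·(-4−(18/5)) + (-12)·(18/5−9) + (83/30)·(9−(-4))) = ½·(-418/5 + 324/5 + 1079/30) = 103/12, so the M-coordinate is 1/15.

(3/5, 1/3, 1/15)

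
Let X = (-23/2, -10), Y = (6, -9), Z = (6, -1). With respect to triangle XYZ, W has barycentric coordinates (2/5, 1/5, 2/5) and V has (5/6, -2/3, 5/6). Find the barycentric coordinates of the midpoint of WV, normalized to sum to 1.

Since both coordinate triples sum to 1, the midpoint's barycentrics are the componentwise average.
(2/5+5/6)/2 = 37/60; similarly -7/30 and 37/60.

(37/60, -7/30, 37/60)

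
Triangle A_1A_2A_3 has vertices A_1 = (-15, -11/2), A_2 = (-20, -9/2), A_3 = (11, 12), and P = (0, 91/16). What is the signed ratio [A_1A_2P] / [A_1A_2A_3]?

5/8

[A_1A_2A_3] = ½·((-15)·(-9/2−12) + (-20)·(12−(-11/2)) + 11·(-11/2−(-9/2))) = ½·(495/2 − 350 − 11) = -227/4.
[A_1A_2P] = ½·((-15)·(-9/2−(91/16)) + (-20)·(91/16−(-11/2)) + 0·(-11/2−(-9/2))) = ½·(2445/16 − 895/4 + 0) = -1135/32, so the ratio is (-1135/32)/(-227/4) = 5/8.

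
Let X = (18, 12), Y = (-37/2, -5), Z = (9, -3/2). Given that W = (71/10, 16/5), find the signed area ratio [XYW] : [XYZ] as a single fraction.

2/5

[XYZ] = ½·(18·(-5−(-3/2)) + (-37/2)·(-3/2−12) + 9·(12−(-5))) = ½·(-63 + 999/4 + 153) = 1359/8.
[XYW] = ½·(18·(-5−(16/5)) + (-37/2)·(16/5−12) + (71/10)·(12−(-5))) = ½·(-738/5 + 814/5 + 1207/10) = 1359/20, so the ratio is (1359/20)/(1359/8) = 2/5.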